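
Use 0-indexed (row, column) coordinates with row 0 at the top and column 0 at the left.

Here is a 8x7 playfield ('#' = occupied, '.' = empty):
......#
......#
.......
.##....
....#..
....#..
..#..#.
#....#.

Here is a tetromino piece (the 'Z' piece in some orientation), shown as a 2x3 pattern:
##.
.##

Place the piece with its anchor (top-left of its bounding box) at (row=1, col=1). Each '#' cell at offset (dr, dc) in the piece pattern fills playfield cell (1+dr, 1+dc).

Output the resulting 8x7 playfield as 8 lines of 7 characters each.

Answer: ......#
.##...#
..##...
.##....
....#..
....#..
..#..#.
#....#.

Derivation:
Fill (1+0,1+0) = (1,1)
Fill (1+0,1+1) = (1,2)
Fill (1+1,1+1) = (2,2)
Fill (1+1,1+2) = (2,3)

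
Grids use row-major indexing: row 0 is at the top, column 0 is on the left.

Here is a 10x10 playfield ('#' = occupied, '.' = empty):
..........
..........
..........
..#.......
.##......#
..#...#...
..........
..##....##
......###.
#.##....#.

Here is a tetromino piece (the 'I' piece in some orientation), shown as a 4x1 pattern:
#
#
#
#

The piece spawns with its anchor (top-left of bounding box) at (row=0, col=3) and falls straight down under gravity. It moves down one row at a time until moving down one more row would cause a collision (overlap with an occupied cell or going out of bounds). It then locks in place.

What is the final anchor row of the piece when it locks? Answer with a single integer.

Answer: 3

Derivation:
Spawn at (row=0, col=3). Try each row:
  row 0: fits
  row 1: fits
  row 2: fits
  row 3: fits
  row 4: blocked -> lock at row 3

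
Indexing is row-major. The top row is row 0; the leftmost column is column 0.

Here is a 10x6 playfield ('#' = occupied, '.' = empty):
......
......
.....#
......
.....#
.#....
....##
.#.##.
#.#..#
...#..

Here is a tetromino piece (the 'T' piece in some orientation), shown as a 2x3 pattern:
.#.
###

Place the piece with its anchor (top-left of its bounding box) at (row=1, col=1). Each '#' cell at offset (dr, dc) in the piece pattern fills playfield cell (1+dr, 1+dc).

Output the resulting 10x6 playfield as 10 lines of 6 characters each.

Fill (1+0,1+1) = (1,2)
Fill (1+1,1+0) = (2,1)
Fill (1+1,1+1) = (2,2)
Fill (1+1,1+2) = (2,3)

Answer: ......
..#...
.###.#
......
.....#
.#....
....##
.#.##.
#.#..#
...#..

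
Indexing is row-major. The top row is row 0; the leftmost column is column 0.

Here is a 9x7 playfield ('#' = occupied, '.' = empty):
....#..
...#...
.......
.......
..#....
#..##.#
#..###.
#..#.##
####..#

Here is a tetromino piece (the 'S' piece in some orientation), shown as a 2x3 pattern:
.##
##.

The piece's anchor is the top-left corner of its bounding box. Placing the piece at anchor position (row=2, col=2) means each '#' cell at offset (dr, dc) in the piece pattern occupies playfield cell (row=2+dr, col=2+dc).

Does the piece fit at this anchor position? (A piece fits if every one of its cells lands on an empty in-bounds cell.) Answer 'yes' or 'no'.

Answer: yes

Derivation:
Check each piece cell at anchor (2, 2):
  offset (0,1) -> (2,3): empty -> OK
  offset (0,2) -> (2,4): empty -> OK
  offset (1,0) -> (3,2): empty -> OK
  offset (1,1) -> (3,3): empty -> OK
All cells valid: yes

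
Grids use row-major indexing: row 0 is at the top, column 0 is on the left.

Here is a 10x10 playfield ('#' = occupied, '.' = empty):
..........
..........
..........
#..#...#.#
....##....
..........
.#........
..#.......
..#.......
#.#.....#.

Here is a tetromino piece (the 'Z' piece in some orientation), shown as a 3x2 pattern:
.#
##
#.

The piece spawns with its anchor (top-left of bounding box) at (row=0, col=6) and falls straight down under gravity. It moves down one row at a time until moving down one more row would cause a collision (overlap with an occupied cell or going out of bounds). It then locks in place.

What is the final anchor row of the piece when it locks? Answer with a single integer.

Spawn at (row=0, col=6). Try each row:
  row 0: fits
  row 1: fits
  row 2: blocked -> lock at row 1

Answer: 1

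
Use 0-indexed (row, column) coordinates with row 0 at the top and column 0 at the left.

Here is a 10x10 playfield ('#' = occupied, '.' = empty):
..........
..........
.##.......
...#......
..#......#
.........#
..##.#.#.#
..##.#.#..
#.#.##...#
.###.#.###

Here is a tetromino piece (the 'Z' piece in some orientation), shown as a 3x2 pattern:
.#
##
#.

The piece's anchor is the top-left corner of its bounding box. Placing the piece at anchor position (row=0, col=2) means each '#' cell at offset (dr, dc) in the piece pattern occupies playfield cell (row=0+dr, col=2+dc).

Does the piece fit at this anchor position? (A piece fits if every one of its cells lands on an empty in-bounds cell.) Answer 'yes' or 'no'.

Answer: no

Derivation:
Check each piece cell at anchor (0, 2):
  offset (0,1) -> (0,3): empty -> OK
  offset (1,0) -> (1,2): empty -> OK
  offset (1,1) -> (1,3): empty -> OK
  offset (2,0) -> (2,2): occupied ('#') -> FAIL
All cells valid: no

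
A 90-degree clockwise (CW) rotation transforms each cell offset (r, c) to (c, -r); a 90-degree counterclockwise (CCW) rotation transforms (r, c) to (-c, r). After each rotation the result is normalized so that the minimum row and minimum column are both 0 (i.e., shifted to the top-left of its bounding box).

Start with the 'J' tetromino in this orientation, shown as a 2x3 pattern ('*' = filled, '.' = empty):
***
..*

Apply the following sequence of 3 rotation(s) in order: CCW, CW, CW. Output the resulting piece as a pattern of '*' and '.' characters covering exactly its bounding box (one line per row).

Answer: .*
.*
**

Derivation:
Start:
***
..*
After rotation 1 (CCW):
**
*.
*.
After rotation 2 (CW):
***
..*
After rotation 3 (CW):
.*
.*
**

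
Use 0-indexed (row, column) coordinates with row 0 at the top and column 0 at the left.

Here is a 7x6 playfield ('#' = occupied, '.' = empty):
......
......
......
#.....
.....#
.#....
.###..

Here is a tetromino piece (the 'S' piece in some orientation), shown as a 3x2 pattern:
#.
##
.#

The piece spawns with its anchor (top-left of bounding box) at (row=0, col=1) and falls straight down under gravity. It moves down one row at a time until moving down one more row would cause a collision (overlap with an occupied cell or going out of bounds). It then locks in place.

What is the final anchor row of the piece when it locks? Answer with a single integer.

Answer: 3

Derivation:
Spawn at (row=0, col=1). Try each row:
  row 0: fits
  row 1: fits
  row 2: fits
  row 3: fits
  row 4: blocked -> lock at row 3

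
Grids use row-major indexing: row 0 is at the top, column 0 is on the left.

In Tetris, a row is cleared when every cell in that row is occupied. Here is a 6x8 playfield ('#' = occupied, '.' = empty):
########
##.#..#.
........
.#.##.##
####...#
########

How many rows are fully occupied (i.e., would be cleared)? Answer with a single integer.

Check each row:
  row 0: 0 empty cells -> FULL (clear)
  row 1: 4 empty cells -> not full
  row 2: 8 empty cells -> not full
  row 3: 3 empty cells -> not full
  row 4: 3 empty cells -> not full
  row 5: 0 empty cells -> FULL (clear)
Total rows cleared: 2

Answer: 2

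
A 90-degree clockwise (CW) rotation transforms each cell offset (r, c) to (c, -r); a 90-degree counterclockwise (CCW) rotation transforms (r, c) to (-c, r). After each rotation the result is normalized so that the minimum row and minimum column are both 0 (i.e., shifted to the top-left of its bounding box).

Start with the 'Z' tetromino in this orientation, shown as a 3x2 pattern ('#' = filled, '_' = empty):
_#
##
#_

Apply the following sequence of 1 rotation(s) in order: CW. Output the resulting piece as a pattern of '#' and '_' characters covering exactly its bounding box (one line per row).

Answer: ##_
_##

Derivation:
Start:
_#
##
#_
After rotation 1 (CW):
##_
_##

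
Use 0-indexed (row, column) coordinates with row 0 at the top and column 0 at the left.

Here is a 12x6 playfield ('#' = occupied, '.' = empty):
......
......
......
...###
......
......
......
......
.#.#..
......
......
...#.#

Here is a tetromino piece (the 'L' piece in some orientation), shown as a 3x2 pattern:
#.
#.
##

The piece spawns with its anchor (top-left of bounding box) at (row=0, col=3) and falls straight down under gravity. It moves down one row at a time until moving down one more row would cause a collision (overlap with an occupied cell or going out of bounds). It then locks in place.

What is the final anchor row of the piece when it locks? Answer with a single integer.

Answer: 0

Derivation:
Spawn at (row=0, col=3). Try each row:
  row 0: fits
  row 1: blocked -> lock at row 0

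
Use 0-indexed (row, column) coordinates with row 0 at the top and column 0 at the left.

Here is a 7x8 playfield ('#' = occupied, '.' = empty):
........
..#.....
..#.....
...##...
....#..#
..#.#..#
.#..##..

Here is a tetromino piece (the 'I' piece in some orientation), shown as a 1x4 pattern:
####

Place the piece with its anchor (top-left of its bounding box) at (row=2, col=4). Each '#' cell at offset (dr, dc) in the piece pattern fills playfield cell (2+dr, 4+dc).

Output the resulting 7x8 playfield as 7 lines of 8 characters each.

Answer: ........
..#.....
..#.####
...##...
....#..#
..#.#..#
.#..##..

Derivation:
Fill (2+0,4+0) = (2,4)
Fill (2+0,4+1) = (2,5)
Fill (2+0,4+2) = (2,6)
Fill (2+0,4+3) = (2,7)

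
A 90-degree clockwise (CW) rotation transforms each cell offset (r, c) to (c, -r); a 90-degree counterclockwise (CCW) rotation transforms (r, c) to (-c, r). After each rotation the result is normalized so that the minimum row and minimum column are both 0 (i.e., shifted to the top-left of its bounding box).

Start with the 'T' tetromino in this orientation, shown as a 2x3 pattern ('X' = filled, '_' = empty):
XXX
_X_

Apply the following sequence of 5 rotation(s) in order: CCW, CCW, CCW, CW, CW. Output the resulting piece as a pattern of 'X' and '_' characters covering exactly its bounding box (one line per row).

Start:
XXX
_X_
After rotation 1 (CCW):
X_
XX
X_
After rotation 2 (CCW):
_X_
XXX
After rotation 3 (CCW):
_X
XX
_X
After rotation 4 (CW):
_X_
XXX
After rotation 5 (CW):
X_
XX
X_

Answer: X_
XX
X_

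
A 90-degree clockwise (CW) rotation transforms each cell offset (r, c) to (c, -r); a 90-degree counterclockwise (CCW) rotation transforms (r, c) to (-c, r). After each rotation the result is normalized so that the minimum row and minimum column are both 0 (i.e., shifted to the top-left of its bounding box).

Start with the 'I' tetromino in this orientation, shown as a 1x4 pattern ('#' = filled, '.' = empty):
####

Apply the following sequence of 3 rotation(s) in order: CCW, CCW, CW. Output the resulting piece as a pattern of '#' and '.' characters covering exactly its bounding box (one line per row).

Start:
####
After rotation 1 (CCW):
#
#
#
#
After rotation 2 (CCW):
####
After rotation 3 (CW):
#
#
#
#

Answer: #
#
#
#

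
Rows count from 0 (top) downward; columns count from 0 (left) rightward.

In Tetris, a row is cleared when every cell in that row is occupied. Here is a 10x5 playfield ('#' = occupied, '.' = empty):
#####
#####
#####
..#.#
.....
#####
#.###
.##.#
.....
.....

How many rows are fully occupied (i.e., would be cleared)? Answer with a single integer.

Check each row:
  row 0: 0 empty cells -> FULL (clear)
  row 1: 0 empty cells -> FULL (clear)
  row 2: 0 empty cells -> FULL (clear)
  row 3: 3 empty cells -> not full
  row 4: 5 empty cells -> not full
  row 5: 0 empty cells -> FULL (clear)
  row 6: 1 empty cell -> not full
  row 7: 2 empty cells -> not full
  row 8: 5 empty cells -> not full
  row 9: 5 empty cells -> not full
Total rows cleared: 4

Answer: 4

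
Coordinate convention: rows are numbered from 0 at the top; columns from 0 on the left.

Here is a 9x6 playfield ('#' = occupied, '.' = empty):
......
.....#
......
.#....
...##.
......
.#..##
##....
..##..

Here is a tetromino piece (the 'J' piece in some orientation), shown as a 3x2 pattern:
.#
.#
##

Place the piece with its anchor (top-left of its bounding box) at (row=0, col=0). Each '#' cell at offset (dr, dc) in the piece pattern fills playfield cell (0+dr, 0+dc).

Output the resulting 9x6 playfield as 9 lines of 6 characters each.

Answer: .#....
.#...#
##....
.#....
...##.
......
.#..##
##....
..##..

Derivation:
Fill (0+0,0+1) = (0,1)
Fill (0+1,0+1) = (1,1)
Fill (0+2,0+0) = (2,0)
Fill (0+2,0+1) = (2,1)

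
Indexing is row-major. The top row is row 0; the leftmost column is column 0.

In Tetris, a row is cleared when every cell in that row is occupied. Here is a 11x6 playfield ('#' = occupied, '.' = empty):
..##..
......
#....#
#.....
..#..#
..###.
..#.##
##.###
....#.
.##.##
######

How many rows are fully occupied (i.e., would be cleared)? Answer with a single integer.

Answer: 1

Derivation:
Check each row:
  row 0: 4 empty cells -> not full
  row 1: 6 empty cells -> not full
  row 2: 4 empty cells -> not full
  row 3: 5 empty cells -> not full
  row 4: 4 empty cells -> not full
  row 5: 3 empty cells -> not full
  row 6: 3 empty cells -> not full
  row 7: 1 empty cell -> not full
  row 8: 5 empty cells -> not full
  row 9: 2 empty cells -> not full
  row 10: 0 empty cells -> FULL (clear)
Total rows cleared: 1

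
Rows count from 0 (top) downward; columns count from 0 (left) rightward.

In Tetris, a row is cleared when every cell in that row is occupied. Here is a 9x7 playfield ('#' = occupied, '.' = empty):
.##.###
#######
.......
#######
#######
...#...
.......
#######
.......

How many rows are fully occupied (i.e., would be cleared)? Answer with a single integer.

Check each row:
  row 0: 2 empty cells -> not full
  row 1: 0 empty cells -> FULL (clear)
  row 2: 7 empty cells -> not full
  row 3: 0 empty cells -> FULL (clear)
  row 4: 0 empty cells -> FULL (clear)
  row 5: 6 empty cells -> not full
  row 6: 7 empty cells -> not full
  row 7: 0 empty cells -> FULL (clear)
  row 8: 7 empty cells -> not full
Total rows cleared: 4

Answer: 4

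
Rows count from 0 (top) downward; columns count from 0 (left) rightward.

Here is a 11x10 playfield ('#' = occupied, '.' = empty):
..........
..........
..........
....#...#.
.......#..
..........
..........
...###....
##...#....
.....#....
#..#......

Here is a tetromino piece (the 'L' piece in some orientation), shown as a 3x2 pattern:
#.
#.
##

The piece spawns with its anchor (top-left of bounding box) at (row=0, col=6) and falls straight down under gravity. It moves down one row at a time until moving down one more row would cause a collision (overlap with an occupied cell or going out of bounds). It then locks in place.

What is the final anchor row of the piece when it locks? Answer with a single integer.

Answer: 1

Derivation:
Spawn at (row=0, col=6). Try each row:
  row 0: fits
  row 1: fits
  row 2: blocked -> lock at row 1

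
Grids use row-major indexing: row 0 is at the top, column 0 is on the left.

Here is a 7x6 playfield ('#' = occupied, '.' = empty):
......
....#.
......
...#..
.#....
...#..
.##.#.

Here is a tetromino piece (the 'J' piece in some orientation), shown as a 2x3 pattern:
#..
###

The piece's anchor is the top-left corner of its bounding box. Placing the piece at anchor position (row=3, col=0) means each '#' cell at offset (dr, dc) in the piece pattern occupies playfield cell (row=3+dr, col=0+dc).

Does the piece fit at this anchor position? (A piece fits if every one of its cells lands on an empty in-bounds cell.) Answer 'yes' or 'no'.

Check each piece cell at anchor (3, 0):
  offset (0,0) -> (3,0): empty -> OK
  offset (1,0) -> (4,0): empty -> OK
  offset (1,1) -> (4,1): occupied ('#') -> FAIL
  offset (1,2) -> (4,2): empty -> OK
All cells valid: no

Answer: no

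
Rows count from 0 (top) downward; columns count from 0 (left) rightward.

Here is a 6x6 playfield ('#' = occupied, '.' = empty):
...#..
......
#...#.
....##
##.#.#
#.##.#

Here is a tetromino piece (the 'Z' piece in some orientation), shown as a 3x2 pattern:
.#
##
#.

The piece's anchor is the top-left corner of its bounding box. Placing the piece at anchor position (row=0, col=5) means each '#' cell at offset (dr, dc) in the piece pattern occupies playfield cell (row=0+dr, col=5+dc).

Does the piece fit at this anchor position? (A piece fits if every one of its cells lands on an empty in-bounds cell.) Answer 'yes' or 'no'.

Answer: no

Derivation:
Check each piece cell at anchor (0, 5):
  offset (0,1) -> (0,6): out of bounds -> FAIL
  offset (1,0) -> (1,5): empty -> OK
  offset (1,1) -> (1,6): out of bounds -> FAIL
  offset (2,0) -> (2,5): empty -> OK
All cells valid: no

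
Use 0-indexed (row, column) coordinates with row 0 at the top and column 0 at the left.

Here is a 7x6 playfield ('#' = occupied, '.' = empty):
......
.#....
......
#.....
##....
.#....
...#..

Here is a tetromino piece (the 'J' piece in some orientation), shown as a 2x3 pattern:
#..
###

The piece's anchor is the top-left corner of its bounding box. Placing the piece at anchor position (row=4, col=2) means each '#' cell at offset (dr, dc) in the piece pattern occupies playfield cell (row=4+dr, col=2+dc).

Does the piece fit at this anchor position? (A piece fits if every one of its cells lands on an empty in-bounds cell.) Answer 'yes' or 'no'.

Answer: yes

Derivation:
Check each piece cell at anchor (4, 2):
  offset (0,0) -> (4,2): empty -> OK
  offset (1,0) -> (5,2): empty -> OK
  offset (1,1) -> (5,3): empty -> OK
  offset (1,2) -> (5,4): empty -> OK
All cells valid: yes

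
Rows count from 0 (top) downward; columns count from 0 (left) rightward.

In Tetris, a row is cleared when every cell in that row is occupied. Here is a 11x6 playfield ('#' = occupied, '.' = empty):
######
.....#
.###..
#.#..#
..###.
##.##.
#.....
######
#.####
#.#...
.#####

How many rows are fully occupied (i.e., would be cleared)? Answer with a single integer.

Check each row:
  row 0: 0 empty cells -> FULL (clear)
  row 1: 5 empty cells -> not full
  row 2: 3 empty cells -> not full
  row 3: 3 empty cells -> not full
  row 4: 3 empty cells -> not full
  row 5: 2 empty cells -> not full
  row 6: 5 empty cells -> not full
  row 7: 0 empty cells -> FULL (clear)
  row 8: 1 empty cell -> not full
  row 9: 4 empty cells -> not full
  row 10: 1 empty cell -> not full
Total rows cleared: 2

Answer: 2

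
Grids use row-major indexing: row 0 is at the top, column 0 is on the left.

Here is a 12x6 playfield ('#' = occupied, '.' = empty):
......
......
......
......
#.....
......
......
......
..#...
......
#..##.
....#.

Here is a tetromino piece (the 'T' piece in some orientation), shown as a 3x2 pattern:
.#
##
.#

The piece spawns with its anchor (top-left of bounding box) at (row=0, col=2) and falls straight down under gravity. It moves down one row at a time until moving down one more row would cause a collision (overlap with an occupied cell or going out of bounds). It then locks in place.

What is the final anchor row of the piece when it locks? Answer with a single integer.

Spawn at (row=0, col=2). Try each row:
  row 0: fits
  row 1: fits
  row 2: fits
  row 3: fits
  row 4: fits
  row 5: fits
  row 6: fits
  row 7: blocked -> lock at row 6

Answer: 6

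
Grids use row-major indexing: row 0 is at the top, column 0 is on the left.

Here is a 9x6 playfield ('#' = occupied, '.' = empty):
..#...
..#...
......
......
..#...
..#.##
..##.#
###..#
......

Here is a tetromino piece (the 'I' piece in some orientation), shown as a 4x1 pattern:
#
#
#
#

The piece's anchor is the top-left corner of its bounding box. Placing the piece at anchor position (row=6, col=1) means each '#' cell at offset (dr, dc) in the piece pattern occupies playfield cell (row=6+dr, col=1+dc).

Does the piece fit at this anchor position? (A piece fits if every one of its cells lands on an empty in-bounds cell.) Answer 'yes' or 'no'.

Check each piece cell at anchor (6, 1):
  offset (0,0) -> (6,1): empty -> OK
  offset (1,0) -> (7,1): occupied ('#') -> FAIL
  offset (2,0) -> (8,1): empty -> OK
  offset (3,0) -> (9,1): out of bounds -> FAIL
All cells valid: no

Answer: no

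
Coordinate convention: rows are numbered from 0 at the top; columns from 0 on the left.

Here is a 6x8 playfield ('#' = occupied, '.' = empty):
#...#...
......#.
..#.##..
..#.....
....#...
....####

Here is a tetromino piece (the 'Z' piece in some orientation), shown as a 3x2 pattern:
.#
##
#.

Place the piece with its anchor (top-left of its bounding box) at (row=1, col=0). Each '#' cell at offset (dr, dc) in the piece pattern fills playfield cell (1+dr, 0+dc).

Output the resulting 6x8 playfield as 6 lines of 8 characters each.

Answer: #...#...
.#....#.
###.##..
#.#.....
....#...
....####

Derivation:
Fill (1+0,0+1) = (1,1)
Fill (1+1,0+0) = (2,0)
Fill (1+1,0+1) = (2,1)
Fill (1+2,0+0) = (3,0)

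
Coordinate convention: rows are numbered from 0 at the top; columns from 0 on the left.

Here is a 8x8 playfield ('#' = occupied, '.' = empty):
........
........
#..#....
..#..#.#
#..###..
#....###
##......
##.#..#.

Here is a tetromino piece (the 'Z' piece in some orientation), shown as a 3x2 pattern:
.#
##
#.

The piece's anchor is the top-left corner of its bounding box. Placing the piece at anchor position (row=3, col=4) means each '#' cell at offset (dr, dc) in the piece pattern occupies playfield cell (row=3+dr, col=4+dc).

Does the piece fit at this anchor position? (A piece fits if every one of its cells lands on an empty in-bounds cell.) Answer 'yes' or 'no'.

Answer: no

Derivation:
Check each piece cell at anchor (3, 4):
  offset (0,1) -> (3,5): occupied ('#') -> FAIL
  offset (1,0) -> (4,4): occupied ('#') -> FAIL
  offset (1,1) -> (4,5): occupied ('#') -> FAIL
  offset (2,0) -> (5,4): empty -> OK
All cells valid: no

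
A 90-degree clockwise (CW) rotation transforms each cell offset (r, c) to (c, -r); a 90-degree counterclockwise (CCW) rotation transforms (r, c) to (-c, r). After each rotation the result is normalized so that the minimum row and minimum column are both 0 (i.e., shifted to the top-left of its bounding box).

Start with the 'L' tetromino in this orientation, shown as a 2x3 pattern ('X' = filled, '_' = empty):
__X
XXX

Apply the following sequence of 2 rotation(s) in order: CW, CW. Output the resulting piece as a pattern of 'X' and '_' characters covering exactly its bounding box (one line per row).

Start:
__X
XXX
After rotation 1 (CW):
X_
X_
XX
After rotation 2 (CW):
XXX
X__

Answer: XXX
X__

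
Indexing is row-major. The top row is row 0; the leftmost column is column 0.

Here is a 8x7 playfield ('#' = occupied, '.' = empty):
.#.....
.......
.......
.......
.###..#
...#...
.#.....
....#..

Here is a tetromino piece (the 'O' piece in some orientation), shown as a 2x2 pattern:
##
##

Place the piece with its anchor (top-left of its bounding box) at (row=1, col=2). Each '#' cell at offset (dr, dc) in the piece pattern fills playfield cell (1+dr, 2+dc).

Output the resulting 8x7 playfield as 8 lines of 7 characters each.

Fill (1+0,2+0) = (1,2)
Fill (1+0,2+1) = (1,3)
Fill (1+1,2+0) = (2,2)
Fill (1+1,2+1) = (2,3)

Answer: .#.....
..##...
..##...
.......
.###..#
...#...
.#.....
....#..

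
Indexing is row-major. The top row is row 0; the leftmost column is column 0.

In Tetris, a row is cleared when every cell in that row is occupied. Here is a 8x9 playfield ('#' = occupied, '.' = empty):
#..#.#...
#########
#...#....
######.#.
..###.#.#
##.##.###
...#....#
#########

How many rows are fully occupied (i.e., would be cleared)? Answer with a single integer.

Answer: 2

Derivation:
Check each row:
  row 0: 6 empty cells -> not full
  row 1: 0 empty cells -> FULL (clear)
  row 2: 7 empty cells -> not full
  row 3: 2 empty cells -> not full
  row 4: 4 empty cells -> not full
  row 5: 2 empty cells -> not full
  row 6: 7 empty cells -> not full
  row 7: 0 empty cells -> FULL (clear)
Total rows cleared: 2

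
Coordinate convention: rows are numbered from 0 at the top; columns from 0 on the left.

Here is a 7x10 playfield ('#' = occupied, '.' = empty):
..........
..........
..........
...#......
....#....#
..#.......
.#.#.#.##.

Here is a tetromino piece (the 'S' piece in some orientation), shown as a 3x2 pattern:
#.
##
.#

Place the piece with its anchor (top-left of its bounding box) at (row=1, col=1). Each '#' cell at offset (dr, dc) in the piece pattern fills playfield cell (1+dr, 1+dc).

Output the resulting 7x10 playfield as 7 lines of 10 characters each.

Fill (1+0,1+0) = (1,1)
Fill (1+1,1+0) = (2,1)
Fill (1+1,1+1) = (2,2)
Fill (1+2,1+1) = (3,2)

Answer: ..........
.#........
.##.......
..##......
....#....#
..#.......
.#.#.#.##.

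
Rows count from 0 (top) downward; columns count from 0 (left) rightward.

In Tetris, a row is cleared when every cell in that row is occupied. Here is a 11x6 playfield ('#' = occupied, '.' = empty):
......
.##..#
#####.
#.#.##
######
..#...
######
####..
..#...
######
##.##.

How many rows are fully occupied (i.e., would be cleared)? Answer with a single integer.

Answer: 3

Derivation:
Check each row:
  row 0: 6 empty cells -> not full
  row 1: 3 empty cells -> not full
  row 2: 1 empty cell -> not full
  row 3: 2 empty cells -> not full
  row 4: 0 empty cells -> FULL (clear)
  row 5: 5 empty cells -> not full
  row 6: 0 empty cells -> FULL (clear)
  row 7: 2 empty cells -> not full
  row 8: 5 empty cells -> not full
  row 9: 0 empty cells -> FULL (clear)
  row 10: 2 empty cells -> not full
Total rows cleared: 3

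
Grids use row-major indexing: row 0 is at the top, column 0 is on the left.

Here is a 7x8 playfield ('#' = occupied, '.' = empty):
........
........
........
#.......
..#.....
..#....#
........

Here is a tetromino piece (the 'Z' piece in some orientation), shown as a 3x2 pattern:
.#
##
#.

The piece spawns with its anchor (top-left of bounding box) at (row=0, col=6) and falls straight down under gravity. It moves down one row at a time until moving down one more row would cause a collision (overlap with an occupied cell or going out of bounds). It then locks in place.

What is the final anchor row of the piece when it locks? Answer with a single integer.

Spawn at (row=0, col=6). Try each row:
  row 0: fits
  row 1: fits
  row 2: fits
  row 3: fits
  row 4: blocked -> lock at row 3

Answer: 3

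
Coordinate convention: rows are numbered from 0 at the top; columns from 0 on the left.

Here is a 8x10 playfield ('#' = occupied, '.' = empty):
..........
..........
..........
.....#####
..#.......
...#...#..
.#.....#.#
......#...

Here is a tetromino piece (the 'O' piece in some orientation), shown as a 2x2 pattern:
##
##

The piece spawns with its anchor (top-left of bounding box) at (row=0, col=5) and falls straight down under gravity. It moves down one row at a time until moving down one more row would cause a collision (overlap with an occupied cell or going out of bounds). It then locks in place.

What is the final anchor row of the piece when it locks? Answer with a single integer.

Answer: 1

Derivation:
Spawn at (row=0, col=5). Try each row:
  row 0: fits
  row 1: fits
  row 2: blocked -> lock at row 1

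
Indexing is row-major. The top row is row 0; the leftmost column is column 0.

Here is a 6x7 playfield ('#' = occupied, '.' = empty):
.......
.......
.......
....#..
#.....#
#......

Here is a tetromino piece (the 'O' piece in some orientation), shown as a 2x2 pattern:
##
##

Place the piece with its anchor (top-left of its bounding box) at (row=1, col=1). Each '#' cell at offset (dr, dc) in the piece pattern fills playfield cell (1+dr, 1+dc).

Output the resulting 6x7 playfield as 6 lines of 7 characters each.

Fill (1+0,1+0) = (1,1)
Fill (1+0,1+1) = (1,2)
Fill (1+1,1+0) = (2,1)
Fill (1+1,1+1) = (2,2)

Answer: .......
.##....
.##....
....#..
#.....#
#......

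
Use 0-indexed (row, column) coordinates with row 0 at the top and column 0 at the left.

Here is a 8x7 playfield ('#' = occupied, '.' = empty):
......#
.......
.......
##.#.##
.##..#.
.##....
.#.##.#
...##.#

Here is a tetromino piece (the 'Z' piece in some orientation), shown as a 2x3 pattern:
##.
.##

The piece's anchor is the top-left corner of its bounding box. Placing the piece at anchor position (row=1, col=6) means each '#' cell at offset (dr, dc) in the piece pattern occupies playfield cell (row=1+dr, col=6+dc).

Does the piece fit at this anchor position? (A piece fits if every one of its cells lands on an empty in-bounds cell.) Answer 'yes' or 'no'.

Answer: no

Derivation:
Check each piece cell at anchor (1, 6):
  offset (0,0) -> (1,6): empty -> OK
  offset (0,1) -> (1,7): out of bounds -> FAIL
  offset (1,1) -> (2,7): out of bounds -> FAIL
  offset (1,2) -> (2,8): out of bounds -> FAIL
All cells valid: no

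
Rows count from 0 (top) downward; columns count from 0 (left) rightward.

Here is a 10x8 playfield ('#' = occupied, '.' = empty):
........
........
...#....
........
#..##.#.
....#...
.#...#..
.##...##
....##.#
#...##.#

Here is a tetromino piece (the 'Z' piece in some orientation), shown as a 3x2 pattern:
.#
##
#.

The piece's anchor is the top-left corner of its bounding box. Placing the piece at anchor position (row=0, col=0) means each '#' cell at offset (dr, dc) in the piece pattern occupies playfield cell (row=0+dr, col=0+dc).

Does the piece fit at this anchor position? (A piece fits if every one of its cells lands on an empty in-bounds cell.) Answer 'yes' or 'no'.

Check each piece cell at anchor (0, 0):
  offset (0,1) -> (0,1): empty -> OK
  offset (1,0) -> (1,0): empty -> OK
  offset (1,1) -> (1,1): empty -> OK
  offset (2,0) -> (2,0): empty -> OK
All cells valid: yes

Answer: yes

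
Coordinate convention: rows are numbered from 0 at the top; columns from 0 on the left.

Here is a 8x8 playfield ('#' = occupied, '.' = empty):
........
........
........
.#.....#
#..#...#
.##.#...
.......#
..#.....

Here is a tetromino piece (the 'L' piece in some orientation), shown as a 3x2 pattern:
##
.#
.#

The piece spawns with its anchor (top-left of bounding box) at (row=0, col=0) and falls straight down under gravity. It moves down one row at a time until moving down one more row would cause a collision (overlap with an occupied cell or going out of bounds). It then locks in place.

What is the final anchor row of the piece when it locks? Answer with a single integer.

Answer: 0

Derivation:
Spawn at (row=0, col=0). Try each row:
  row 0: fits
  row 1: blocked -> lock at row 0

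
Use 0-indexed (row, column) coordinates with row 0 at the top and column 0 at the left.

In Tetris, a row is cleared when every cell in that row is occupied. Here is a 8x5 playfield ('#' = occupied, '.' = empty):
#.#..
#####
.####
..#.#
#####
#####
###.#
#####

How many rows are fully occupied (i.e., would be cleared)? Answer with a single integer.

Answer: 4

Derivation:
Check each row:
  row 0: 3 empty cells -> not full
  row 1: 0 empty cells -> FULL (clear)
  row 2: 1 empty cell -> not full
  row 3: 3 empty cells -> not full
  row 4: 0 empty cells -> FULL (clear)
  row 5: 0 empty cells -> FULL (clear)
  row 6: 1 empty cell -> not full
  row 7: 0 empty cells -> FULL (clear)
Total rows cleared: 4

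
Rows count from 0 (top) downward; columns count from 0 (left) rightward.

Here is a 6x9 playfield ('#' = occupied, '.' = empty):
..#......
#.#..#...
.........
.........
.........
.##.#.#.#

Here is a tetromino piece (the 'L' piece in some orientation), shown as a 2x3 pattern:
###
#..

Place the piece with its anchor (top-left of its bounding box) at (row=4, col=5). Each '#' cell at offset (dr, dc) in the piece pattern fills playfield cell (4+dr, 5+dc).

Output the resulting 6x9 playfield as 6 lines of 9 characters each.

Fill (4+0,5+0) = (4,5)
Fill (4+0,5+1) = (4,6)
Fill (4+0,5+2) = (4,7)
Fill (4+1,5+0) = (5,5)

Answer: ..#......
#.#..#...
.........
.........
.....###.
.##.###.#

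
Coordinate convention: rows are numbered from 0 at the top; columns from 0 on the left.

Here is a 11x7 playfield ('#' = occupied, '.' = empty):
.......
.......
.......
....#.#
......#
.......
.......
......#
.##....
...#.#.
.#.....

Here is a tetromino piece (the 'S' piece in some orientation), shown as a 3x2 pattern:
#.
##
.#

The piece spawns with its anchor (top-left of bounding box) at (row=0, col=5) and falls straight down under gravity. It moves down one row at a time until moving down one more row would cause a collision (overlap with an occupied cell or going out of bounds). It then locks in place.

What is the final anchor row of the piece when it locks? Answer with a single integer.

Spawn at (row=0, col=5). Try each row:
  row 0: fits
  row 1: blocked -> lock at row 0

Answer: 0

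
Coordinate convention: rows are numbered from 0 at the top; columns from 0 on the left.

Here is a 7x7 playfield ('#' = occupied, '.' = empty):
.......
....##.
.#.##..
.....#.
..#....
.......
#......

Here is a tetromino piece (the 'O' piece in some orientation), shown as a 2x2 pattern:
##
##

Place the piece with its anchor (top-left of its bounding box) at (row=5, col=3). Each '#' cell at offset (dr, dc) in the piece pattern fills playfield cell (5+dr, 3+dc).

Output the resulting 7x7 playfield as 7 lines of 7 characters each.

Answer: .......
....##.
.#.##..
.....#.
..#....
...##..
#..##..

Derivation:
Fill (5+0,3+0) = (5,3)
Fill (5+0,3+1) = (5,4)
Fill (5+1,3+0) = (6,3)
Fill (5+1,3+1) = (6,4)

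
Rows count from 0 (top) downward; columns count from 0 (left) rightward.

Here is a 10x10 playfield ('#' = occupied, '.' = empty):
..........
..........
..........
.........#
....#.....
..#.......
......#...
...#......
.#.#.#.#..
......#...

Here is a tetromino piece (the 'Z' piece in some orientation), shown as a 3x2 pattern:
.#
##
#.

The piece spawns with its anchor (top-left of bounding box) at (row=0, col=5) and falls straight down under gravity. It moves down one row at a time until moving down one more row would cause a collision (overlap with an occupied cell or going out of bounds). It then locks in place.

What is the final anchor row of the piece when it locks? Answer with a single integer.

Spawn at (row=0, col=5). Try each row:
  row 0: fits
  row 1: fits
  row 2: fits
  row 3: fits
  row 4: fits
  row 5: blocked -> lock at row 4

Answer: 4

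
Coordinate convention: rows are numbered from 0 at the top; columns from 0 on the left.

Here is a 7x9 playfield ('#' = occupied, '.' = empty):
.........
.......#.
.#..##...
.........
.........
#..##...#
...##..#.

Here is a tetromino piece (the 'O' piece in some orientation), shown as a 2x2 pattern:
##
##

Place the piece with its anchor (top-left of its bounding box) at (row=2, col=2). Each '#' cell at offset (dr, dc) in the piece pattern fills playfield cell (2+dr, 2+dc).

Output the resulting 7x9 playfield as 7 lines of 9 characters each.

Answer: .........
.......#.
.#####...
..##.....
.........
#..##...#
...##..#.

Derivation:
Fill (2+0,2+0) = (2,2)
Fill (2+0,2+1) = (2,3)
Fill (2+1,2+0) = (3,2)
Fill (2+1,2+1) = (3,3)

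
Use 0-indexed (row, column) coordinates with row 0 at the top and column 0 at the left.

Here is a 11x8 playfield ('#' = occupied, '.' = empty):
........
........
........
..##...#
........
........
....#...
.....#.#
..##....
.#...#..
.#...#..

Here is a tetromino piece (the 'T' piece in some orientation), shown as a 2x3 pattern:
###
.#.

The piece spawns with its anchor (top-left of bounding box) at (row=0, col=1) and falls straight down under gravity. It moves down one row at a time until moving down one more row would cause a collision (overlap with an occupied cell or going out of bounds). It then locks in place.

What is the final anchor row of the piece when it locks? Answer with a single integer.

Spawn at (row=0, col=1). Try each row:
  row 0: fits
  row 1: fits
  row 2: blocked -> lock at row 1

Answer: 1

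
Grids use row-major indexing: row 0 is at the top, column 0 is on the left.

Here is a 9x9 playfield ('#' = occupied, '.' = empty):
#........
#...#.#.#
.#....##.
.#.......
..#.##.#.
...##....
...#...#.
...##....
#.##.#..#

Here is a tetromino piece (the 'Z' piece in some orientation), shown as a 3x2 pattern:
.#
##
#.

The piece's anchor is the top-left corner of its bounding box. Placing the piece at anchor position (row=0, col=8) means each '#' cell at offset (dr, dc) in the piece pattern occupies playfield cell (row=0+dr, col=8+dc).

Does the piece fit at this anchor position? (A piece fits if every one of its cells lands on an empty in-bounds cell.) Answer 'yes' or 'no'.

Answer: no

Derivation:
Check each piece cell at anchor (0, 8):
  offset (0,1) -> (0,9): out of bounds -> FAIL
  offset (1,0) -> (1,8): occupied ('#') -> FAIL
  offset (1,1) -> (1,9): out of bounds -> FAIL
  offset (2,0) -> (2,8): empty -> OK
All cells valid: no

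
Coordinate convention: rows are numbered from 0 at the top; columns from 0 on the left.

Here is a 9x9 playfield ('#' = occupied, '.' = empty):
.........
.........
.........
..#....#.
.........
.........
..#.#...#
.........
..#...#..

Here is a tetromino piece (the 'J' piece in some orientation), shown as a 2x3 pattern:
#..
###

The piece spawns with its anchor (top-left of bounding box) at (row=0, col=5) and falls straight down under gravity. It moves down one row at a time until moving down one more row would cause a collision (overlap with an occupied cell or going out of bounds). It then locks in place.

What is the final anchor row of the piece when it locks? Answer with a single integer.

Spawn at (row=0, col=5). Try each row:
  row 0: fits
  row 1: fits
  row 2: blocked -> lock at row 1

Answer: 1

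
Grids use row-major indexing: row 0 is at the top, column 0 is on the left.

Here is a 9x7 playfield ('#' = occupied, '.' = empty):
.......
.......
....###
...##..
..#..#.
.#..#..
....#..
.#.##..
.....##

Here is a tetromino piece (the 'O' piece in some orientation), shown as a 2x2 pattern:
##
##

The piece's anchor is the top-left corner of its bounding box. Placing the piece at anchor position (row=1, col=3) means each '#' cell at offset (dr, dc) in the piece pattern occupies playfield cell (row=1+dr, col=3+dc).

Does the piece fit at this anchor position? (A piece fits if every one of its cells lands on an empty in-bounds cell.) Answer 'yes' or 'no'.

Answer: no

Derivation:
Check each piece cell at anchor (1, 3):
  offset (0,0) -> (1,3): empty -> OK
  offset (0,1) -> (1,4): empty -> OK
  offset (1,0) -> (2,3): empty -> OK
  offset (1,1) -> (2,4): occupied ('#') -> FAIL
All cells valid: no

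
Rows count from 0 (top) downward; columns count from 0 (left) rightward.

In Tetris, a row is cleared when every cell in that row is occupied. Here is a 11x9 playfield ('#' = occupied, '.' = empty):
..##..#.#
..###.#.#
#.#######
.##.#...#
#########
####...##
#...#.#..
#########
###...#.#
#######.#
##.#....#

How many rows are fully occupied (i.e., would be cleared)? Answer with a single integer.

Answer: 2

Derivation:
Check each row:
  row 0: 5 empty cells -> not full
  row 1: 4 empty cells -> not full
  row 2: 1 empty cell -> not full
  row 3: 5 empty cells -> not full
  row 4: 0 empty cells -> FULL (clear)
  row 5: 3 empty cells -> not full
  row 6: 6 empty cells -> not full
  row 7: 0 empty cells -> FULL (clear)
  row 8: 4 empty cells -> not full
  row 9: 1 empty cell -> not full
  row 10: 5 empty cells -> not full
Total rows cleared: 2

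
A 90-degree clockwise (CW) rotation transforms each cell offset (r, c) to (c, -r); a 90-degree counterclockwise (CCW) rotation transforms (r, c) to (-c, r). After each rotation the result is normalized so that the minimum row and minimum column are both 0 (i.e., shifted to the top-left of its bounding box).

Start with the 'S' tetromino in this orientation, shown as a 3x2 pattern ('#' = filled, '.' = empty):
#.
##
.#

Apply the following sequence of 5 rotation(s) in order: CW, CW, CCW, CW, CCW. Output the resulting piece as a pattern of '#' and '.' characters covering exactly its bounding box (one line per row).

Answer: .##
##.

Derivation:
Start:
#.
##
.#
After rotation 1 (CW):
.##
##.
After rotation 2 (CW):
#.
##
.#
After rotation 3 (CCW):
.##
##.
After rotation 4 (CW):
#.
##
.#
After rotation 5 (CCW):
.##
##.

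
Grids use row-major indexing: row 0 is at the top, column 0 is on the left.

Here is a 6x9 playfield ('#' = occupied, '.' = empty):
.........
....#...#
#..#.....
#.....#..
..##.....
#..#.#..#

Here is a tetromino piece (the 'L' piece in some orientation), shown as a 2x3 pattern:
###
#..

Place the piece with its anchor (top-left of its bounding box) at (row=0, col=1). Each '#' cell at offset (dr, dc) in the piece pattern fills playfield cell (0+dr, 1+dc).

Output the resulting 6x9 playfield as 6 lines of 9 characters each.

Fill (0+0,1+0) = (0,1)
Fill (0+0,1+1) = (0,2)
Fill (0+0,1+2) = (0,3)
Fill (0+1,1+0) = (1,1)

Answer: .###.....
.#..#...#
#..#.....
#.....#..
..##.....
#..#.#..#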